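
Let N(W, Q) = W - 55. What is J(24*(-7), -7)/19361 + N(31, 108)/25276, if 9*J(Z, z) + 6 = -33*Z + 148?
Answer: 34884340/1101079431 ≈ 0.031682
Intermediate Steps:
J(Z, z) = 142/9 - 11*Z/3 (J(Z, z) = -⅔ + (-33*Z + 148)/9 = -⅔ + (148 - 33*Z)/9 = -⅔ + (148/9 - 11*Z/3) = 142/9 - 11*Z/3)
N(W, Q) = -55 + W
J(24*(-7), -7)/19361 + N(31, 108)/25276 = (142/9 - 88*(-7))/19361 + (-55 + 31)/25276 = (142/9 - 11/3*(-168))*(1/19361) - 24*1/25276 = (142/9 + 616)*(1/19361) - 6/6319 = (5686/9)*(1/19361) - 6/6319 = 5686/174249 - 6/6319 = 34884340/1101079431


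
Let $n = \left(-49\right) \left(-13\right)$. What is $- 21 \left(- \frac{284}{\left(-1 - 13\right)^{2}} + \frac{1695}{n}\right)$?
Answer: $- \frac{2316}{91} \approx -25.451$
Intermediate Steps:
$n = 637$
$- 21 \left(- \frac{284}{\left(-1 - 13\right)^{2}} + \frac{1695}{n}\right) = - 21 \left(- \frac{284}{\left(-1 - 13\right)^{2}} + \frac{1695}{637}\right) = - 21 \left(- \frac{284}{\left(-14\right)^{2}} + 1695 \cdot \frac{1}{637}\right) = - 21 \left(- \frac{284}{196} + \frac{1695}{637}\right) = - 21 \left(\left(-284\right) \frac{1}{196} + \frac{1695}{637}\right) = - 21 \left(- \frac{71}{49} + \frac{1695}{637}\right) = \left(-21\right) \frac{772}{637} = - \frac{2316}{91}$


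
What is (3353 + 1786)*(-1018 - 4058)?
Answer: -26085564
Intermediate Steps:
(3353 + 1786)*(-1018 - 4058) = 5139*(-5076) = -26085564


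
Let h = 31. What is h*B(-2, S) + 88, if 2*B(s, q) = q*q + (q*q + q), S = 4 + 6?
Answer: 3343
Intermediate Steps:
S = 10
B(s, q) = q² + q/2 (B(s, q) = (q*q + (q*q + q))/2 = (q² + (q² + q))/2 = (q² + (q + q²))/2 = (q + 2*q²)/2 = q² + q/2)
h*B(-2, S) + 88 = 31*(10*(½ + 10)) + 88 = 31*(10*(21/2)) + 88 = 31*105 + 88 = 3255 + 88 = 3343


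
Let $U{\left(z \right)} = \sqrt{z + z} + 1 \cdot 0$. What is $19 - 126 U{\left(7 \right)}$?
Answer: $19 - 126 \sqrt{14} \approx -452.45$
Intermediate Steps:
$U{\left(z \right)} = \sqrt{2} \sqrt{z}$ ($U{\left(z \right)} = \sqrt{2 z} + 0 = \sqrt{2} \sqrt{z} + 0 = \sqrt{2} \sqrt{z}$)
$19 - 126 U{\left(7 \right)} = 19 - 126 \sqrt{2} \sqrt{7} = 19 - 126 \sqrt{14}$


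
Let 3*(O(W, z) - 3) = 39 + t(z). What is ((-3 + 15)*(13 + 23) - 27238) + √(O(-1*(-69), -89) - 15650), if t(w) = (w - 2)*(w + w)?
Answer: -26806 + 4*I*√5757/3 ≈ -26806.0 + 101.17*I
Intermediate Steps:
t(w) = 2*w*(-2 + w) (t(w) = (-2 + w)*(2*w) = 2*w*(-2 + w))
O(W, z) = 16 + 2*z*(-2 + z)/3 (O(W, z) = 3 + (39 + 2*z*(-2 + z))/3 = 3 + (13 + 2*z*(-2 + z)/3) = 16 + 2*z*(-2 + z)/3)
((-3 + 15)*(13 + 23) - 27238) + √(O(-1*(-69), -89) - 15650) = ((-3 + 15)*(13 + 23) - 27238) + √((16 + (⅔)*(-89)*(-2 - 89)) - 15650) = (12*36 - 27238) + √((16 + (⅔)*(-89)*(-91)) - 15650) = (432 - 27238) + √((16 + 16198/3) - 15650) = -26806 + √(16246/3 - 15650) = -26806 + √(-30704/3) = -26806 + 4*I*√5757/3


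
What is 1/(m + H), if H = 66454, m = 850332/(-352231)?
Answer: 352231/23406308542 ≈ 1.5049e-5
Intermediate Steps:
m = -850332/352231 (m = 850332*(-1/352231) = -850332/352231 ≈ -2.4141)
1/(m + H) = 1/(-850332/352231 + 66454) = 1/(23406308542/352231) = 352231/23406308542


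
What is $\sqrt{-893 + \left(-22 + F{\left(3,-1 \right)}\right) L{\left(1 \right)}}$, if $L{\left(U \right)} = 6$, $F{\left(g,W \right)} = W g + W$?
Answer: $i \sqrt{1049} \approx 32.388 i$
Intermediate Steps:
$F{\left(g,W \right)} = W + W g$
$\sqrt{-893 + \left(-22 + F{\left(3,-1 \right)}\right) L{\left(1 \right)}} = \sqrt{-893 + \left(-22 - \left(1 + 3\right)\right) 6} = \sqrt{-893 + \left(-22 - 4\right) 6} = \sqrt{-893 - 156} = \sqrt{-1049} = i \sqrt{1049}$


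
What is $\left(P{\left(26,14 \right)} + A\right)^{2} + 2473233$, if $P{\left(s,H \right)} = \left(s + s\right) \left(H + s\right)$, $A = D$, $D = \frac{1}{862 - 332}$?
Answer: $\frac{1910019114501}{280900} \approx 6.7996 \cdot 10^{6}$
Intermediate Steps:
$D = \frac{1}{530} \approx 0.0018868$
$A = \frac{1}{530} \approx 0.0018868$
$P{\left(s,H \right)} = 2 s \left(H + s\right)$
$\left(P{\left(26,14 \right)} + A\right)^{2} + 2473233 = \left(2 \cdot 26 \left(14 + 26\right) + \frac{1}{530}\right)^{2} + 2473233 = \left(2 \cdot 26 \cdot 40 + \frac{1}{530}\right)^{2} + 2473233 = \left(2080 + \frac{1}{530}\right)^{2} + 2473233 = \left(\frac{1102401}{530}\right)^{2} + 2473233 = \frac{1215287964801}{280900} + 2473233 = \frac{1910019114501}{280900}$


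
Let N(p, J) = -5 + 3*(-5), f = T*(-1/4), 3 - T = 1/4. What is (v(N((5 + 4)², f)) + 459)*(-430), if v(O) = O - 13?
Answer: -183180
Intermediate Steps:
T = 11/4 (T = 3 - 1/4 = 3 - 1*¼ = 3 - ¼ = 11/4 ≈ 2.7500)
f = -11/16 (f = 11*(-1/4)/4 = 11*(-1*¼)/4 = (11/4)*(-¼) = -11/16 ≈ -0.68750)
N(p, J) = -20 (N(p, J) = -5 - 15 = -20)
v(O) = -13 + O
(v(N((5 + 4)², f)) + 459)*(-430) = ((-13 - 20) + 459)*(-430) = (-33 + 459)*(-430) = 426*(-430) = -183180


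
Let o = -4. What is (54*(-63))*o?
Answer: 13608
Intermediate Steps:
(54*(-63))*o = (54*(-63))*(-4) = -3402*(-4) = 13608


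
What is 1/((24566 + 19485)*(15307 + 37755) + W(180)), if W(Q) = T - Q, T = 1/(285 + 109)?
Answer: 394/920948988909 ≈ 4.2782e-10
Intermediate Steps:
T = 1/394 ≈ 0.0025381
W(Q) = 1/394 - Q
1/((24566 + 19485)*(15307 + 37755) + W(180)) = 1/((24566 + 19485)*(15307 + 37755) + (1/394 - 1*180)) = 1/(44051*53062 + (1/394 - 180)) = 1/(2337434162 - 70919/394) = 1/(920948988909/394) = 394/920948988909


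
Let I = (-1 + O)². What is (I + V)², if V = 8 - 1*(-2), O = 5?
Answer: 676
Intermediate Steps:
V = 10 (V = 8 + 2 = 10)
I = 16 (I = (-1 + 5)² = 4² = 16)
(I + V)² = (16 + 10)² = 26² = 676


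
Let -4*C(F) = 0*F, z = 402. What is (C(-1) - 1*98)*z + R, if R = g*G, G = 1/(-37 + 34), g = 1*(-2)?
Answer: -118186/3 ≈ -39395.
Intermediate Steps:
C(F) = 0 (C(F) = -0*F = -¼*0 = 0)
g = -2
G = -⅓ (G = 1/(-3) = -⅓ ≈ -0.33333)
R = ⅔ (R = -2*(-⅓) = ⅔ ≈ 0.66667)
(C(-1) - 1*98)*z + R = (0 - 1*98)*402 + ⅔ = (0 - 98)*402 + ⅔ = -98*402 + ⅔ = -39396 + ⅔ = -118186/3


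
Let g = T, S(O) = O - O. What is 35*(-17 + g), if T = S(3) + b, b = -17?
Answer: -1190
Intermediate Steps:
S(O) = 0
T = -17 (T = 0 - 17 = -17)
g = -17
35*(-17 + g) = 35*(-17 - 17) = 35*(-34) = -1190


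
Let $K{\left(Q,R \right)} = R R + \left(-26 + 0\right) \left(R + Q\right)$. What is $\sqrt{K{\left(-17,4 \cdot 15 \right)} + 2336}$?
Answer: $\sqrt{4818} \approx 69.412$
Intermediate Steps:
$K{\left(Q,R \right)} = R^{2} - 26 Q - 26 R$ ($K{\left(Q,R \right)} = R^{2} - 26 \left(Q + R\right) = R^{2} - \left(26 Q + 26 R\right) = R^{2} - 26 Q - 26 R$)
$\sqrt{K{\left(-17,4 \cdot 15 \right)} + 2336} = \sqrt{\left(\left(4 \cdot 15\right)^{2} - -442 - 26 \cdot 4 \cdot 15\right) + 2336} = \sqrt{\left(60^{2} + 442 - 1560\right) + 2336} = \sqrt{\left(3600 + 442 - 1560\right) + 2336} = \sqrt{2482 + 2336} = \sqrt{4818}$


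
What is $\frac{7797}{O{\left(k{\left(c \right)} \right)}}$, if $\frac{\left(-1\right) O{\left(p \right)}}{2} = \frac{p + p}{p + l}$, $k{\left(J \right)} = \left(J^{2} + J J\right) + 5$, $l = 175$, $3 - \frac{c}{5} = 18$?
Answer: $- \frac{8911971}{4502} \approx -1979.6$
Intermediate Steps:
$c = -75$ ($c = 15 - 90 = -75$)
$k{\left(J \right)} = 5 + 2 J^{2}$ ($k{\left(J \right)} = \left(J^{2} + J^{2}\right) + 5 = 2 J^{2} + 5 = 5 + 2 J^{2}$)
$O{\left(p \right)} = - \frac{4 p}{175 + p}$ ($O{\left(p \right)} = - 2 \frac{p + p}{p + 175} = - 2 \frac{2 p}{175 + p} = - \frac{4 p}{175 + p}$)
$\frac{7797}{O{\left(k{\left(c \right)} \right)}} = \frac{7797}{\left(-4\right) \left(5 + 2 \left(-75\right)^{2}\right) \frac{1}{175 + \left(5 + 2 \left(-75\right)^{2}\right)}} = \frac{7797}{\left(-4\right) \left(5 + 2 \cdot 5625\right) \frac{1}{175 + \left(5 + 2 \cdot 5625\right)}} = \frac{7797}{\left(-4\right) \left(5 + 11250\right) \frac{1}{175 + \left(5 + 11250\right)}} = \frac{7797}{\left(-4\right) 11255 \frac{1}{175 + 11255}} = \frac{7797}{\left(-4\right) 11255 \cdot \frac{1}{11430}} = \frac{7797}{- \frac{4502}{1143}} = 7797 \left(- \frac{1143}{4502}\right) = - \frac{8911971}{4502}$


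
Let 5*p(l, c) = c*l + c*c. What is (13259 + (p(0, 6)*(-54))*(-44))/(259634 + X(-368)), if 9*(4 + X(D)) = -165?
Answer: 455493/3894175 ≈ 0.11697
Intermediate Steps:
p(l, c) = c²/5 + c*l/5 (p(l, c) = (c*l + c*c)/5 = (c*l + c²)/5 = (c² + c*l)/5 = c²/5 + c*l/5)
X(D) = -67/3 (X(D) = -4 + (⅑)*(-165) = -4 - 55/3 = -67/3)
(13259 + (p(0, 6)*(-54))*(-44))/(259634 + X(-368)) = (13259 + (((⅕)*6*(6 + 0))*(-54))*(-44))/(259634 - 67/3) = (13259 + (((⅕)*6*6)*(-54))*(-44))/(778835/3) = (13259 + ((36/5)*(-54))*(-44))*(3/778835) = (13259 - 1944/5*(-44))*(3/778835) = (13259 + 85536/5)*(3/778835) = (151831/5)*(3/778835) = 455493/3894175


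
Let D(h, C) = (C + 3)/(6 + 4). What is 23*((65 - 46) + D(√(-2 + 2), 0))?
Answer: 4439/10 ≈ 443.90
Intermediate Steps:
D(h, C) = 3/10 + C/10 (D(h, C) = (3 + C)/10 = (3 + C)*(⅒) = 3/10 + C/10)
23*((65 - 46) + D(√(-2 + 2), 0)) = 23*((65 - 46) + (3/10 + (⅒)*0)) = 23*(19 + (3/10 + 0)) = 23*(19 + 3/10) = 23*(193/10) = 4439/10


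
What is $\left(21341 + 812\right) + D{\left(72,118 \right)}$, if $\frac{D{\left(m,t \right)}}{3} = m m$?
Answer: $37705$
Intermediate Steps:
$D{\left(m,t \right)} = 3 m^{2}$ ($D{\left(m,t \right)} = 3 m m = 3 m^{2}$)
$\left(21341 + 812\right) + D{\left(72,118 \right)} = \left(21341 + 812\right) + 3 \cdot 72^{2} = 22153 + 3 \cdot 5184 = 22153 + 15552 = 37705$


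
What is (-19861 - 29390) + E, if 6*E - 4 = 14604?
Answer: -140449/3 ≈ -46816.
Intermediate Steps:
E = 7304/3 (E = ⅔ + (⅙)*14604 = ⅔ + 2434 = 7304/3 ≈ 2434.7)
(-19861 - 29390) + E = (-19861 - 29390) + 7304/3 = -49251 + 7304/3 = -140449/3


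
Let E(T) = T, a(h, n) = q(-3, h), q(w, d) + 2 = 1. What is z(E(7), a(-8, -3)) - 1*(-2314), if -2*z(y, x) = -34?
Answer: 2331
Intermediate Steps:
q(w, d) = -1 (q(w, d) = -2 + 1 = -1)
a(h, n) = -1
z(y, x) = 17 (z(y, x) = -½*(-34) = 17)
z(E(7), a(-8, -3)) - 1*(-2314) = 17 - 1*(-2314) = 17 + 2314 = 2331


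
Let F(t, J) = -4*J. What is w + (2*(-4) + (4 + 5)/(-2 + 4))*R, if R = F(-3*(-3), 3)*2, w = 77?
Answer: 161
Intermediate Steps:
R = -24 (R = -4*3*2 = -12*2 = -24)
w + (2*(-4) + (4 + 5)/(-2 + 4))*R = 77 + (2*(-4) + (4 + 5)/(-2 + 4))*(-24) = 77 + (-8 + 9/2)*(-24) = 77 - 7/2*(-24) = 77 + 84 = 161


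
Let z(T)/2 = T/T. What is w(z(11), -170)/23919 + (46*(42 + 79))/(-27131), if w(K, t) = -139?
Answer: -136904363/648946389 ≈ -0.21096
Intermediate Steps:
z(T) = 2 (z(T) = 2*(T/T) = 2*1 = 2)
w(z(11), -170)/23919 + (46*(42 + 79))/(-27131) = -139/23919 + (46*(42 + 79))/(-27131) = -139*1/23919 + (46*121)*(-1/27131) = -139/23919 + 5566*(-1/27131) = -139/23919 - 5566/27131 = -136904363/648946389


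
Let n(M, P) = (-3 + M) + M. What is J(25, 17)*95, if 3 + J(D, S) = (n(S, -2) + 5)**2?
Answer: 122835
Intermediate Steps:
n(M, P) = -3 + 2*M
J(D, S) = -3 + (2 + 2*S)**2 (J(D, S) = -3 + ((-3 + 2*S) + 5)**2 = -3 + (2 + 2*S)**2)
J(25, 17)*95 = (-3 + 4*(1 + 17)**2)*95 = (-3 + 4*18**2)*95 = (-3 + 4*324)*95 = (-3 + 1296)*95 = 1293*95 = 122835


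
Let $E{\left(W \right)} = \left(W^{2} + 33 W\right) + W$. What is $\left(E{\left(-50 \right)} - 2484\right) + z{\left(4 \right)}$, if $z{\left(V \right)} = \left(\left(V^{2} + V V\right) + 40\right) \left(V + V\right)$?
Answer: $-1108$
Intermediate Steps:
$E{\left(W \right)} = W^{2} + 34 W$
$z{\left(V \right)} = 2 V \left(40 + 2 V^{2}\right)$ ($z{\left(V \right)} = \left(\left(V^{2} + V^{2}\right) + 40\right) 2 V = \left(2 V^{2} + 40\right) 2 V = \left(40 + 2 V^{2}\right) 2 V = 2 V \left(40 + 2 V^{2}\right)$)
$\left(E{\left(-50 \right)} - 2484\right) + z{\left(4 \right)} = \left(- 50 \left(34 - 50\right) - 2484\right) + 4 \cdot 4 \left(20 + 4^{2}\right) = \left(\left(-50\right) \left(-16\right) - 2484\right) + 4 \cdot 4 \left(20 + 16\right) = \left(800 - 2484\right) + 4 \cdot 4 \cdot 36 = -1684 + 576 = -1108$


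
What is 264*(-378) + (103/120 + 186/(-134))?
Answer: -802331939/8040 ≈ -99793.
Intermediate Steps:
264*(-378) + (103/120 + 186/(-134)) = -99792 + (103*(1/120) + 186*(-1/134)) = -99792 + (103/120 - 93/67) = -99792 - 4259/8040 = -802331939/8040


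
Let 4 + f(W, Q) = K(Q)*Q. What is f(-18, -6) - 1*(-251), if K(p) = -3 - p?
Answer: 229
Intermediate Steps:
f(W, Q) = -4 + Q*(-3 - Q) (f(W, Q) = -4 + (-3 - Q)*Q = -4 + Q*(-3 - Q))
f(-18, -6) - 1*(-251) = (-4 - 1*(-6)*(3 - 6)) - 1*(-251) = (-4 - 1*(-6)*(-3)) + 251 = (-4 - 18) + 251 = -22 + 251 = 229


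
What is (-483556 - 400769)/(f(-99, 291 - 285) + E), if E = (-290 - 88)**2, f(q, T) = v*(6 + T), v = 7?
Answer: -294775/47656 ≈ -6.1855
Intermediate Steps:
f(q, T) = 42 + 7*T (f(q, T) = 7*(6 + T) = 42 + 7*T)
E = 142884 (E = (-378)**2 = 142884)
(-483556 - 400769)/(f(-99, 291 - 285) + E) = (-483556 - 400769)/((42 + 7*(291 - 285)) + 142884) = -884325/((42 + 7*6) + 142884) = -884325/((42 + 42) + 142884) = -884325/(84 + 142884) = -884325/142968 = -884325*1/142968 = -294775/47656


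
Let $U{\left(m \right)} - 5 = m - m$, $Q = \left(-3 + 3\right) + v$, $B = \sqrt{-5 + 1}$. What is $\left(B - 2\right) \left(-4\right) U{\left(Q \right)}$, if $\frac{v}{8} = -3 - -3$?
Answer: $40 - 40 i \approx 40.0 - 40.0 i$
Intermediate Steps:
$B = 2 i$ ($B = \sqrt{-4} = 2 i \approx 2.0 i$)
$v = 0$ ($v = 8 \left(-3 - -3\right) = 8 \left(-3 + 3\right) = 8 \cdot 0 = 0$)
$Q = 0$ ($Q = \left(-3 + 3\right) + 0 = 0 + 0 = 0$)
$U{\left(m \right)} = 5$ ($U{\left(m \right)} = 5 + \left(m - m\right) = 5 + 0 = 5$)
$\left(B - 2\right) \left(-4\right) U{\left(Q \right)} = \left(2 i - 2\right) \left(-4\right) 5 = \left(-2 + 2 i\right) \left(-4\right) 5 = \left(8 - 8 i\right) 5 = 40 - 40 i$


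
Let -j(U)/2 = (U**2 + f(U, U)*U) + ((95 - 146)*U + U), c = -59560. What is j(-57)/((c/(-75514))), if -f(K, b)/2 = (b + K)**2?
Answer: -56168936751/14890 ≈ -3.7723e+6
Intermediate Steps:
f(K, b) = -2*(K + b)**2 (f(K, b) = -2*(b + K)**2 = -2*(K + b)**2)
j(U) = -2*U**2 + 16*U**3 + 100*U (j(U) = -2*((U**2 + (-2*(U + U)**2)*U) + ((95 - 146)*U + U)) = -2*((U**2 + (-2*4*U**2)*U) + (-51*U + U)) = -2*((U**2 + (-8*U**2)*U) - 50*U) = -2*((U**2 - 8*U**3) - 50*U) = -2*(U**2 - 50*U - 8*U**3) = -2*U**2 + 16*U**3 + 100*U)
j(-57)/((c/(-75514))) = (2*(-57)*(50 - 1*(-57) + 8*(-57)**2))/((-59560/(-75514))) = (2*(-57)*(50 + 57 + 8*3249))/((-59560*(-1/75514))) = (2*(-57)*(50 + 57 + 25992))/(29780/37757) = (2*(-57)*26099)*(37757/29780) = -2975286*37757/29780 = -56168936751/14890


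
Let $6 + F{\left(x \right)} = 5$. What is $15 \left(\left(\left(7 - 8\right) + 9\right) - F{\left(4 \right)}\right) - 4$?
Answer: $131$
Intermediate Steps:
$F{\left(x \right)} = -1$ ($F{\left(x \right)} = -6 + 5 = -1$)
$15 \left(\left(\left(7 - 8\right) + 9\right) - F{\left(4 \right)}\right) - 4 = 15 \left(\left(\left(7 - 8\right) + 9\right) - -1\right) - 4 = 15 \left(\left(-1 + 9\right) + 1\right) - 4 = 15 \left(8 + 1\right) - 4 = 15 \cdot 9 - 4 = 135 - 4 = 131$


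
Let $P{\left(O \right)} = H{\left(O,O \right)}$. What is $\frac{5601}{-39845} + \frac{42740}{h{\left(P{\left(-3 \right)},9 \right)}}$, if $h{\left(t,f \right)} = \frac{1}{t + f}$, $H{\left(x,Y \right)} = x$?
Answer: $\frac{10217846199}{39845} \approx 2.5644 \cdot 10^{5}$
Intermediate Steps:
$P{\left(O \right)} = O$
$h{\left(t,f \right)} = \frac{1}{f + t}$
$\frac{5601}{-39845} + \frac{42740}{h{\left(P{\left(-3 \right)},9 \right)}} = \frac{5601}{-39845} + \frac{42740}{\frac{1}{9 - 3}} = 5601 \left(- \frac{1}{39845}\right) + \frac{42740}{\frac{1}{6}} = - \frac{5601}{39845} + 42740 \frac{1}{\frac{1}{6}} = - \frac{5601}{39845} + 42740 \cdot 6 = - \frac{5601}{39845} + 256440 = \frac{10217846199}{39845}$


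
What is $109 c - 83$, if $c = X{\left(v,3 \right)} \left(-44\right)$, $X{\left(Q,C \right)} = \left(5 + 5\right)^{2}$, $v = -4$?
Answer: $-479683$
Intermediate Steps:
$X{\left(Q,C \right)} = 100$ ($X{\left(Q,C \right)} = 10^{2} = 100$)
$c = -4400$ ($c = 100 \left(-44\right) = -4400$)
$109 c - 83 = 109 \left(-4400\right) - 83 = -479600 - 83 = -479683$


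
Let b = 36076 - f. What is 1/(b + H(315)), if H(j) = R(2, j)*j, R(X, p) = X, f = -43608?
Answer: 1/80314 ≈ 1.2451e-5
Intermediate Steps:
H(j) = 2*j
b = 79684 (b = 36076 - 1*(-43608) = 36076 + 43608 = 79684)
1/(b + H(315)) = 1/(79684 + 2*315) = 1/(79684 + 630) = 1/80314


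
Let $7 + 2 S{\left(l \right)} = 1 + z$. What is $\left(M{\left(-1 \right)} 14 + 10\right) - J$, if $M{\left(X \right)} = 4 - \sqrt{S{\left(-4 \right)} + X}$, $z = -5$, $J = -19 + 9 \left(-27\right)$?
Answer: $328 - 7 i \sqrt{26} \approx 328.0 - 35.693 i$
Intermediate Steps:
$J = -262$ ($J = -19 - 243 = -262$)
$S{\left(l \right)} = - \frac{11}{2}$ ($S{\left(l \right)} = - \frac{7}{2} + \frac{1 - 5}{2} = - \frac{7}{2} + \frac{1}{2} \left(-4\right) = - \frac{7}{2} - 2 = - \frac{11}{2}$)
$M{\left(X \right)} = 4 - \sqrt{- \frac{11}{2} + X}$
$\left(M{\left(-1 \right)} 14 + 10\right) - J = \left(\left(4 - \frac{\sqrt{-22 + 4 \left(-1\right)}}{2}\right) 14 + 10\right) - -262 = \left(\left(4 - \frac{\sqrt{-22 - 4}}{2}\right) 14 + 10\right) + 262 = \left(\left(4 - \frac{\sqrt{-26}}{2}\right) 14 + 10\right) + 262 = \left(\left(4 - \frac{i \sqrt{26}}{2}\right) 14 + 10\right) + 262 = \left(\left(56 - 7 i \sqrt{26}\right) + 10\right) + 262 = \left(66 - 7 i \sqrt{26}\right) + 262 = 328 - 7 i \sqrt{26}$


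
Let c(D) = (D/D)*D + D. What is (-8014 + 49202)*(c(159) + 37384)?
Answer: 1552869976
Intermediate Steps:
c(D) = 2*D (c(D) = 1*D + D = D + D = 2*D)
(-8014 + 49202)*(c(159) + 37384) = (-8014 + 49202)*(2*159 + 37384) = 41188*(318 + 37384) = 41188*37702 = 1552869976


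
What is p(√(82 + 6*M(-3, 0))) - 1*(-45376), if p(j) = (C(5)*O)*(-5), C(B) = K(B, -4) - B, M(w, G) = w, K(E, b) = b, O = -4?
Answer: 45196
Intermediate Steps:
C(B) = -4 - B
p(j) = -180 (p(j) = ((-4 - 1*5)*(-4))*(-5) = ((-4 - 5)*(-4))*(-5) = -9*(-4)*(-5) = 36*(-5) = -180)
p(√(82 + 6*M(-3, 0))) - 1*(-45376) = -180 - 1*(-45376) = -180 + 45376 = 45196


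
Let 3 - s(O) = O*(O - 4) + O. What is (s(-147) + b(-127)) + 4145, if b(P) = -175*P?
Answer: 4323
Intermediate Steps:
s(O) = 3 - O - O*(-4 + O) (s(O) = 3 - (O*(O - 4) + O) = 3 - (O*(-4 + O) + O) = 3 - (O + O*(-4 + O)) = 3 + (-O - O*(-4 + O)) = 3 - O - O*(-4 + O))
(s(-147) + b(-127)) + 4145 = ((3 - 1*(-147)² + 3*(-147)) - 175*(-127)) + 4145 = ((3 - 1*21609 - 441) + 22225) + 4145 = ((3 - 21609 - 441) + 22225) + 4145 = (-22047 + 22225) + 4145 = 178 + 4145 = 4323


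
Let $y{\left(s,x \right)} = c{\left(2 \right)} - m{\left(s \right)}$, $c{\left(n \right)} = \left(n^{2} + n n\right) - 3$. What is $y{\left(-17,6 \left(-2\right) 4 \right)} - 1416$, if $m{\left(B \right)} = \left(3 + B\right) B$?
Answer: $-1649$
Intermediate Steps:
$c{\left(n \right)} = -3 + 2 n^{2}$ ($c{\left(n \right)} = \left(n^{2} + n^{2}\right) - 3 = 2 n^{2} - 3 = -3 + 2 n^{2}$)
$m{\left(B \right)} = B \left(3 + B\right)$
$y{\left(s,x \right)} = 5 - s \left(3 + s\right)$ ($y{\left(s,x \right)} = \left(-3 + 2 \cdot 2^{2}\right) - s \left(3 + s\right) = \left(-3 + 2 \cdot 4\right) - s \left(3 + s\right) = \left(-3 + 8\right) - s \left(3 + s\right) = 5 - s \left(3 + s\right)$)
$y{\left(-17,6 \left(-2\right) 4 \right)} - 1416 = \left(5 - - 17 \left(3 - 17\right)\right) - 1416 = \left(5 - \left(-17\right) \left(-14\right)\right) - 1416 = \left(5 - 238\right) - 1416 = -233 - 1416 = -1649$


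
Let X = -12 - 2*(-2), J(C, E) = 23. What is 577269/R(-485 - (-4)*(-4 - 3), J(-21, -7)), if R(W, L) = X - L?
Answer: -577269/31 ≈ -18622.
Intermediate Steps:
X = -8 (X = -12 + 4 = -8)
R(W, L) = -8 - L
577269/R(-485 - (-4)*(-4 - 3), J(-21, -7)) = 577269/(-8 - 1*23) = 577269/(-8 - 23) = 577269/(-31) = 577269*(-1/31) = -577269/31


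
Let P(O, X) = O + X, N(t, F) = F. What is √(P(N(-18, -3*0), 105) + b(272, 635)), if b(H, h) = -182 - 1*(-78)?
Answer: 1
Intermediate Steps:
b(H, h) = -104 (b(H, h) = -182 + 78 = -104)
√(P(N(-18, -3*0), 105) + b(272, 635)) = √((-3*0 + 105) - 104) = √((0 + 105) - 104) = √(105 - 104) = √1 = 1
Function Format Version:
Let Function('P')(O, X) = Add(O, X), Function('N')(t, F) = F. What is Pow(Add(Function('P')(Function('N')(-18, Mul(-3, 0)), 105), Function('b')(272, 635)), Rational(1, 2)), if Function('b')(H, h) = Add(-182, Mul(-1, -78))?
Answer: 1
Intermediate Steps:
Function('b')(H, h) = -104 (Function('b')(H, h) = Add(-182, 78) = -104)
Pow(Add(Function('P')(Function('N')(-18, Mul(-3, 0)), 105), Function('b')(272, 635)), Rational(1, 2)) = Pow(Add(Add(Mul(-3, 0), 105), -104), Rational(1, 2)) = Pow(Add(Add(0, 105), -104), Rational(1, 2)) = Pow(Add(105, -104), Rational(1, 2)) = Pow(1, Rational(1, 2)) = 1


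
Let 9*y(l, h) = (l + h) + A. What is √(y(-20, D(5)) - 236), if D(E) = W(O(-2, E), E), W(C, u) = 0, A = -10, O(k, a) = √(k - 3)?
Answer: I*√2154/3 ≈ 15.47*I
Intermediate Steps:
O(k, a) = √(-3 + k)
D(E) = 0
y(l, h) = -10/9 + h/9 + l/9 (y(l, h) = ((l + h) - 10)/9 = ((h + l) - 10)/9 = (-10 + h + l)/9 = -10/9 + h/9 + l/9)
√(y(-20, D(5)) - 236) = √((-10/9 + (⅑)*0 + (⅑)*(-20)) - 236) = √((-10/9 + 0 - 20/9) - 236) = √(-10/3 - 236) = √(-718/3) = I*√2154/3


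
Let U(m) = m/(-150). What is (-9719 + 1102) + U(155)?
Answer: -258541/30 ≈ -8618.0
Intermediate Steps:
U(m) = -m/150 (U(m) = m*(-1/150) = -m/150)
(-9719 + 1102) + U(155) = (-9719 + 1102) - 1/150*155 = -8617 - 31/30 = -258541/30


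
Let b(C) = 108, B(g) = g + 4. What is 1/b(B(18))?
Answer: 1/108 ≈ 0.0092593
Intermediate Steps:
B(g) = 4 + g
1/b(B(18)) = 1/108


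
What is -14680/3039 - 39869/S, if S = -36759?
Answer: -46495581/12412289 ≈ -3.7459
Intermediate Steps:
-14680/3039 - 39869/S = -14680/3039 - 39869/(-36759) = -14680*1/3039 - 39869*(-1/36759) = -14680/3039 + 39869/36759 = -46495581/12412289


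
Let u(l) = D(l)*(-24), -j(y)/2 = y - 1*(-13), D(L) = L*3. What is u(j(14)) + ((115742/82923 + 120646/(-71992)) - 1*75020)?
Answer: -212322480095753/2984896308 ≈ -71132.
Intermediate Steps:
D(L) = 3*L
j(y) = -26 - 2*y (j(y) = -2*(y - 1*(-13)) = -2*(y + 13) = -2*(13 + y) = -26 - 2*y)
u(l) = -72*l (u(l) = (3*l)*(-24) = -72*l)
u(j(14)) + ((115742/82923 + 120646/(-71992)) - 1*75020) = -72*(-26 - 2*14) + ((115742/82923 + 120646/(-71992)) - 1*75020) = -72*(-26 - 28) + ((115742*(1/82923) + 120646*(-1/71992)) - 75020) = -72*(-54) + ((115742/82923 - 60323/35996) - 75020) = 3888 + (-835915097/2984896308 - 75020) = 3888 - 223927756941257/2984896308 = -212322480095753/2984896308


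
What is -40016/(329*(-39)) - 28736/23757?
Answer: 64660944/33869563 ≈ 1.9091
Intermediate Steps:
-40016/(329*(-39)) - 28736/23757 = -40016/(-12831) - 28736*1/23757 = -40016*(-1/12831) - 28736/23757 = 40016/12831 - 28736/23757 = 64660944/33869563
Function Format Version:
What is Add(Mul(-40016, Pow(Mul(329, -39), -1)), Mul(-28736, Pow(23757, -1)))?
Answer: Rational(64660944, 33869563) ≈ 1.9091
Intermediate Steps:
Add(Mul(-40016, Pow(Mul(329, -39), -1)), Mul(-28736, Pow(23757, -1))) = Add(Mul(-40016, Pow(-12831, -1)), Mul(-28736, Rational(1, 23757))) = Add(Mul(-40016, Rational(-1, 12831)), Rational(-28736, 23757)) = Add(Rational(40016, 12831), Rational(-28736, 23757)) = Rational(64660944, 33869563)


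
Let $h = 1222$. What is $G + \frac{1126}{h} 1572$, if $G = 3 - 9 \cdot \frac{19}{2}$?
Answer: $\frac{1669257}{1222} \approx 1366.0$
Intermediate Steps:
$G = - \frac{165}{2}$ ($G = 3 - 9 \cdot 19 \cdot \frac{1}{2} = 3 - \frac{171}{2} = - \frac{165}{2} \approx -82.5$)
$G + \frac{1126}{h} 1572 = - \frac{165}{2} + \frac{1126}{1222} \cdot 1572 = - \frac{165}{2} + 1126 \cdot \frac{1}{1222} \cdot 1572 = - \frac{165}{2} + \frac{563}{611} \cdot 1572 = - \frac{165}{2} + \frac{885036}{611} = \frac{1669257}{1222}$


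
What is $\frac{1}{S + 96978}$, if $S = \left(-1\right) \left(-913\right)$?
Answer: $\frac{1}{97891} \approx 1.0215 \cdot 10^{-5}$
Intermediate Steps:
$S = 913$
$\frac{1}{S + 96978} = \frac{1}{913 + 96978} = \frac{1}{97891}$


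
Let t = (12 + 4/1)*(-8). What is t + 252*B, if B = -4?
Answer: -1136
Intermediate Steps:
t = -128 (t = (12 + 4*1)*(-8) = (12 + 4)*(-8) = 16*(-8) = -128)
t + 252*B = -128 + 252*(-4) = -128 - 1008 = -1136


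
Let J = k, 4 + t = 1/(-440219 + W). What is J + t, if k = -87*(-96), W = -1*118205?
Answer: 4661723551/558424 ≈ 8348.0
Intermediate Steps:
W = -118205
k = 8352
t = -2233697/558424 (t = -4 + 1/(-440219 - 118205) = -4 + 1/(-558424) = -4 - 1/558424 = -2233697/558424 ≈ -4.0000)
J = 8352
J + t = 8352 - 2233697/558424 = 4661723551/558424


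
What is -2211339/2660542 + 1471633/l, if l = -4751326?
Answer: -3605533472650/3160275594673 ≈ -1.1409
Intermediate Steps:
-2211339/2660542 + 1471633/l = -2211339/2660542 + 1471633/(-4751326) = -2211339*1/2660542 + 1471633*(-1/4751326) = -2211339/2660542 - 1471633/4751326 = -3605533472650/3160275594673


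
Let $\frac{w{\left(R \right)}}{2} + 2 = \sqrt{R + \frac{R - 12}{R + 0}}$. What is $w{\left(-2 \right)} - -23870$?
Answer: $23866 + 2 \sqrt{5} \approx 23870.0$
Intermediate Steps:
$w{\left(R \right)} = -4 + 2 \sqrt{R + \frac{-12 + R}{R}}$ ($w{\left(R \right)} = -4 + 2 \sqrt{R + \frac{R - 12}{R + 0}} = -4 + 2 \sqrt{R + \frac{-12 + R}{R}}$)
$w{\left(-2 \right)} - -23870 = \left(-4 + 2 \sqrt{1 - 2 - \frac{12}{-2}}\right) - -23870 = \left(-4 + 2 \sqrt{1 - 2 - -6}\right) + 23870 = \left(-4 + 2 \sqrt{1 - 2 + 6}\right) + 23870 = \left(-4 + 2 \sqrt{5}\right) + 23870 = 23866 + 2 \sqrt{5}$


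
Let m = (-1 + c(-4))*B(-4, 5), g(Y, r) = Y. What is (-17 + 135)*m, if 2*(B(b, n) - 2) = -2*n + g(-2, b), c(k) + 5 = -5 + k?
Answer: 7080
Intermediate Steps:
c(k) = -10 + k (c(k) = -5 + (-5 + k) = -10 + k)
B(b, n) = 1 - n (B(b, n) = 2 + (-2*n - 2)/2 = 2 + (-2 - 2*n)/2 = 2 + (-1 - n) = 1 - n)
m = 60 (m = (-1 + (-10 - 4))*(1 - 1*5) = (-1 - 14)*(1 - 5) = -15*(-4) = 60)
(-17 + 135)*m = (-17 + 135)*60 = 118*60 = 7080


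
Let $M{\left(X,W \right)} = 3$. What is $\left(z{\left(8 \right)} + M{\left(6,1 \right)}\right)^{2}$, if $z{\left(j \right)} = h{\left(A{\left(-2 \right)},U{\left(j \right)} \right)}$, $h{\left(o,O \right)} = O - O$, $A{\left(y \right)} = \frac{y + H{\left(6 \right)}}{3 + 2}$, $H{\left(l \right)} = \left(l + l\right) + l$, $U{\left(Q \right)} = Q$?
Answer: $9$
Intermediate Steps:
$H{\left(l \right)} = 3 l$ ($H{\left(l \right)} = 2 l + l = 3 l$)
$A{\left(y \right)} = \frac{18}{5} + \frac{y}{5}$ ($A{\left(y \right)} = \frac{y + 3 \cdot 6}{3 + 2} = \frac{y + 18}{5} = \left(18 + y\right) \frac{1}{5} = \frac{18}{5} + \frac{y}{5}$)
$h{\left(o,O \right)} = 0$
$z{\left(j \right)} = 0$
$\left(z{\left(8 \right)} + M{\left(6,1 \right)}\right)^{2} = \left(0 + 3\right)^{2} = 3^{2} = 9$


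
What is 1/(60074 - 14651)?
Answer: 1/45423 ≈ 2.2015e-5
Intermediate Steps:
1/(60074 - 14651) = 1/45423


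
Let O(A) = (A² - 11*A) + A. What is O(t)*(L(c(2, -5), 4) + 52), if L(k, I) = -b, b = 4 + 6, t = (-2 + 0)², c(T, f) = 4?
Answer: -1008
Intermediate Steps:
t = 4 (t = (-2)² = 4)
b = 10
O(A) = A² - 10*A
L(k, I) = -10 (L(k, I) = -1*10 = -10)
O(t)*(L(c(2, -5), 4) + 52) = (4*(-10 + 4))*(-10 + 52) = (4*(-6))*42 = -24*42 = -1008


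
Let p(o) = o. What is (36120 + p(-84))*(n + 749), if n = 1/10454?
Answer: 141081786846/5227 ≈ 2.6991e+7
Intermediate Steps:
n = 1/10454 ≈ 9.5657e-5
(36120 + p(-84))*(n + 749) = (36120 - 84)*(1/10454 + 749) = 36036*(7830047/10454) = 141081786846/5227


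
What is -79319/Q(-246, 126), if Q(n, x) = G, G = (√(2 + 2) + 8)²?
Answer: -79319/100 ≈ -793.19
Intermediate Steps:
G = 100 (G = (√4 + 8)² = (2 + 8)² = 10² = 100)
Q(n, x) = 100
-79319/Q(-246, 126) = -79319/100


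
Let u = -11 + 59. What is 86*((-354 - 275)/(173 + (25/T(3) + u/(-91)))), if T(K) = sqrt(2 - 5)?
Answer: -23177845509/74417470 - 223976207*I*sqrt(3)/14883494 ≈ -311.46 - 26.065*I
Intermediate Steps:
T(K) = I*sqrt(3) (T(K) = sqrt(-3) = I*sqrt(3))
u = 48
86*((-354 - 275)/(173 + (25/T(3) + u/(-91)))) = 86*((-354 - 275)/(173 + (25/((I*sqrt(3))) + 48/(-91)))) = 86*(-629/(173 + (25*(-I*sqrt(3)/3) + 48*(-1/91)))) = 86*(-629/(173 + (-25*I*sqrt(3)/3 - 48/91))) = 86*(-629/(173 + (-48/91 - 25*I*sqrt(3)/3))) = 86*(-629/(15695/91 - 25*I*sqrt(3)/3)) = -54094/(15695/91 - 25*I*sqrt(3)/3)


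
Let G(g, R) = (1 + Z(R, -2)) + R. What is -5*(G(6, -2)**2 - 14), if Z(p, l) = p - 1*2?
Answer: -55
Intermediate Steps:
Z(p, l) = -2 + p (Z(p, l) = p - 2 = -2 + p)
G(g, R) = -1 + 2*R (G(g, R) = (1 + (-2 + R)) + R = (-1 + R) + R = -1 + 2*R)
-5*(G(6, -2)**2 - 14) = -5*((-1 + 2*(-2))**2 - 14) = -5*((-1 - 4)**2 - 14) = -5*((-5)**2 - 14) = -5*(25 - 14) = -5*11 = -55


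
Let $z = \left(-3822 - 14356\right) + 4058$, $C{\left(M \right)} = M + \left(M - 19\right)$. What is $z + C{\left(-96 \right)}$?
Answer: $-14331$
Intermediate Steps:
$C{\left(M \right)} = -19 + 2 M$ ($C{\left(M \right)} = M + \left(M - 19\right) = M + \left(-19 + M\right) = -19 + 2 M$)
$z = -14120$ ($z = -18178 + 4058 = -14120$)
$z + C{\left(-96 \right)} = -14120 + \left(-19 + 2 \left(-96\right)\right) = -14120 - 211 = -14331$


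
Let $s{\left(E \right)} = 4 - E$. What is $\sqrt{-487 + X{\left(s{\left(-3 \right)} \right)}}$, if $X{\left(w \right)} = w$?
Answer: $4 i \sqrt{30} \approx 21.909 i$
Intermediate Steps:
$\sqrt{-487 + X{\left(s{\left(-3 \right)} \right)}} = \sqrt{-487 + \left(4 - -3\right)} = \sqrt{-487 + \left(4 + 3\right)} = \sqrt{-487 + 7} = \sqrt{-480} = 4 i \sqrt{30}$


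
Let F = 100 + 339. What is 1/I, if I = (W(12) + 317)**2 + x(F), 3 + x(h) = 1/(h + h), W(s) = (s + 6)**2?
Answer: 878/360750885 ≈ 2.4338e-6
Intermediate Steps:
W(s) = (6 + s)**2
F = 439
x(h) = -3 + 1/(2*h) (x(h) = -3 + 1/(h + h) = -3 + 1/(2*h))
I = 360750885/878 (I = ((6 + 12)**2 + 317)**2 + (-3 + (1/2)/439) = (18**2 + 317)**2 + (-3 + (1/2)*(1/439)) = (324 + 317)**2 + (-3 + 1/878) = 641**2 - 2633/878 = 410881 - 2633/878 = 360750885/878 ≈ 4.1088e+5)
1/I = 1/(360750885/878) = 878/360750885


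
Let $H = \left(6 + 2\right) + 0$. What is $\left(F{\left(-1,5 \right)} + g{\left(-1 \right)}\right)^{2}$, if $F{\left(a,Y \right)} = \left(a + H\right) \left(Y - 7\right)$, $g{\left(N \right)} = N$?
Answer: $225$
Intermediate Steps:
$H = 8$ ($H = 8 + 0 = 8$)
$F{\left(a,Y \right)} = \left(-7 + Y\right) \left(8 + a\right)$ ($F{\left(a,Y \right)} = \left(a + 8\right) \left(Y - 7\right) = \left(8 + a\right) \left(-7 + Y\right) = \left(-7 + Y\right) \left(8 + a\right)$)
$\left(F{\left(-1,5 \right)} + g{\left(-1 \right)}\right)^{2} = \left(\left(-56 - -7 + 8 \cdot 5 + 5 \left(-1\right)\right) - 1\right)^{2} = \left(\left(-56 + 7 + 40 - 5\right) - 1\right)^{2} = \left(-14 - 1\right)^{2} = \left(-15\right)^{2} = 225$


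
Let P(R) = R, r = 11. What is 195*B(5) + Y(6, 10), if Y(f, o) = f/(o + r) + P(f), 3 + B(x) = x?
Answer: 2774/7 ≈ 396.29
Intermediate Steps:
B(x) = -3 + x
Y(f, o) = f + f/(11 + o) (Y(f, o) = f/(o + 11) + f = f/(11 + o) + f = f + f/(11 + o))
195*B(5) + Y(6, 10) = 195*(-3 + 5) + 6*(12 + 10)/(11 + 10) = 195*2 + 6*22/21 = 390 + 6*(1/21)*22 = 390 + 44/7 = 2774/7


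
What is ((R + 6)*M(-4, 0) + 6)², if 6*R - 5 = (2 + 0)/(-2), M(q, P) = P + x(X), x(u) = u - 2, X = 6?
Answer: 9604/9 ≈ 1067.1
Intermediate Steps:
x(u) = -2 + u
M(q, P) = 4 + P (M(q, P) = P + (-2 + 6) = P + 4 = 4 + P)
R = ⅔ (R = ⅚ + ((2 + 0)/(-2))/6 = ⅚ + (2*(-½))/6 = ⅚ + (⅙)*(-1) = ⅚ - ⅙ = ⅔ ≈ 0.66667)
((R + 6)*M(-4, 0) + 6)² = ((⅔ + 6)*(4 + 0) + 6)² = ((20/3)*4 + 6)² = (80/3 + 6)² = (98/3)² = 9604/9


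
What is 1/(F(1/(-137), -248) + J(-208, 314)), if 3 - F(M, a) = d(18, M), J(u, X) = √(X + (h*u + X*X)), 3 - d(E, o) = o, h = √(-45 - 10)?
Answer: 137/(-1 + 137*√2*√(49455 - 104*I*√55)) ≈ 0.0031794 + 2.4792e-5*I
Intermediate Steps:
h = I*√55 (h = √(-55) = I*√55 ≈ 7.4162*I)
d(E, o) = 3 - o
J(u, X) = √(X + X² + I*u*√55) (J(u, X) = √(X + ((I*√55)*u + X*X)) = √(X + (I*u*√55 + X²)) = √(X + (X² + I*u*√55)) = √(X + X² + I*u*√55))
F(M, a) = M (F(M, a) = 3 - (3 - M) = 3 + (-3 + M) = M)
1/(F(1/(-137), -248) + J(-208, 314)) = 1/(1/(-137) + √(314 + 314² + I*(-208)*√55)) = 1/(-1/137 + √(314 + 98596 - 208*I*√55)) = 1/(-1/137 + √(98910 - 208*I*√55))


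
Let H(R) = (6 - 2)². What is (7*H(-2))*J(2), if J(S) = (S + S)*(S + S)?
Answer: 1792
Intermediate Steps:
H(R) = 16 (H(R) = 4² = 16)
J(S) = 4*S² (J(S) = (2*S)*(2*S) = 4*S²)
(7*H(-2))*J(2) = (7*16)*(4*2²) = 112*(4*4) = 112*16 = 1792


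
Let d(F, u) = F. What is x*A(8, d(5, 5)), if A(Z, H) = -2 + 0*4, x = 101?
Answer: -202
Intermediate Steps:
A(Z, H) = -2 (A(Z, H) = -2 + 0 = -2)
x*A(8, d(5, 5)) = 101*(-2) = -202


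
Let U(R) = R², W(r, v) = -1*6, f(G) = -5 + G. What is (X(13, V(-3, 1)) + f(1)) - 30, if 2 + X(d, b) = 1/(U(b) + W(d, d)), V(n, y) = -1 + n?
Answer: -359/10 ≈ -35.900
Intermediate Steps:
W(r, v) = -6
X(d, b) = -2 + 1/(-6 + b²) (X(d, b) = -2 + 1/(b² - 6) = -2 + 1/(-6 + b²))
(X(13, V(-3, 1)) + f(1)) - 30 = ((13 - 2*(-1 - 3)²)/(-6 + (-1 - 3)²) + (-5 + 1)) - 30 = ((13 - 2*(-4)²)/(-6 + (-4)²) - 4) - 30 = ((13 - 2*16)/(-6 + 16) - 4) - 30 = ((13 - 32)/10 - 4) - 30 = ((⅒)*(-19) - 4) - 30 = (-19/10 - 4) - 30 = -59/10 - 30 = -359/10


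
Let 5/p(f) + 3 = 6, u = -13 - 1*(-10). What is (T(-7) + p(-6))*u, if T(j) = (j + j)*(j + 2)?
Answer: -215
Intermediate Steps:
u = -3 (u = -13 + 10 = -3)
p(f) = 5/3 (p(f) = 5/(-3 + 6) = 5/3)
T(j) = 2*j*(2 + j) (T(j) = (2*j)*(2 + j) = 2*j*(2 + j))
(T(-7) + p(-6))*u = (2*(-7)*(2 - 7) + 5/3)*(-3) = (2*(-7)*(-5) + 5/3)*(-3) = (70 + 5/3)*(-3) = (215/3)*(-3) = -215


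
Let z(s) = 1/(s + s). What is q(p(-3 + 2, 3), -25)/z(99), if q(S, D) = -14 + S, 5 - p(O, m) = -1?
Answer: -1584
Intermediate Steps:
p(O, m) = 6 (p(O, m) = 5 - 1*(-1) = 5 + 1 = 6)
z(s) = 1/(2*s)
q(p(-3 + 2, 3), -25)/z(99) = (-14 + 6)/(((½)/99)) = -8/((½)*(1/99)) = -8/1/198 = -8*198 = -1584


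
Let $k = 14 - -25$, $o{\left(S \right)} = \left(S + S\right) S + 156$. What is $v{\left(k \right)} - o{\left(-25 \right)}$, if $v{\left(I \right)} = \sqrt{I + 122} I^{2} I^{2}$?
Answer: $-1406 + 2313441 \sqrt{161} \approx 2.9353 \cdot 10^{7}$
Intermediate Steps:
$o{\left(S \right)} = 156 + 2 S^{2}$ ($o{\left(S \right)} = 2 S S + 156 = 2 S^{2} + 156 = 156 + 2 S^{2}$)
$k = 39$ ($k = 14 + 25 = 39$)
$v{\left(I \right)} = I^{4} \sqrt{122 + I}$ ($v{\left(I \right)} = \sqrt{122 + I} I^{2} I^{2} = I^{2} \sqrt{122 + I} I^{2} = I^{4} \sqrt{122 + I}$)
$v{\left(k \right)} - o{\left(-25 \right)} = 39^{4} \sqrt{122 + 39} - \left(156 + 2 \left(-25\right)^{2}\right) = 2313441 \sqrt{161} - \left(156 + 2 \cdot 625\right) = 2313441 \sqrt{161} - \left(156 + 1250\right) = 2313441 \sqrt{161} - 1406 = -1406 + 2313441 \sqrt{161}$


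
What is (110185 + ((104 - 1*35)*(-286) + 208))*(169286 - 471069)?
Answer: -27359344997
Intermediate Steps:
(110185 + ((104 - 1*35)*(-286) + 208))*(169286 - 471069) = (110185 + ((104 - 35)*(-286) + 208))*(-301783) = (110185 + (69*(-286) + 208))*(-301783) = (110185 + (-19734 + 208))*(-301783) = (110185 - 19526)*(-301783) = 90659*(-301783) = -27359344997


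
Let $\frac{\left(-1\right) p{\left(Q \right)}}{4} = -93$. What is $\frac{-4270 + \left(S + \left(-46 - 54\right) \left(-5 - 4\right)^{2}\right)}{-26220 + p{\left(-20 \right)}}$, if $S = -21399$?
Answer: $\frac{33769}{25848} \approx 1.3064$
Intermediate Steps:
$p{\left(Q \right)} = 372$ ($p{\left(Q \right)} = \left(-4\right) \left(-93\right) = 372$)
$\frac{-4270 + \left(S + \left(-46 - 54\right) \left(-5 - 4\right)^{2}\right)}{-26220 + p{\left(-20 \right)}} = \frac{-4270 - \left(21399 - \left(-46 - 54\right) \left(-5 - 4\right)^{2}\right)}{-26220 + 372} = \frac{-4270 - \left(21399 + 100 \left(-9\right)^{2}\right)}{-25848} = \left(-4270 - 29499\right) \left(- \frac{1}{25848}\right) = \left(-33769\right) \left(- \frac{1}{25848}\right) = \frac{33769}{25848}$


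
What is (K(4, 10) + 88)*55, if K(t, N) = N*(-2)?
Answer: 3740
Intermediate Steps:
K(t, N) = -2*N
(K(4, 10) + 88)*55 = (-2*10 + 88)*55 = (-20 + 88)*55 = 68*55 = 3740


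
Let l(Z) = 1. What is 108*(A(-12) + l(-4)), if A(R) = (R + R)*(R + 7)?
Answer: 13068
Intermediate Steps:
A(R) = 2*R*(7 + R) (A(R) = (2*R)*(7 + R) = 2*R*(7 + R))
108*(A(-12) + l(-4)) = 108*(2*(-12)*(7 - 12) + 1) = 108*(2*(-12)*(-5) + 1) = 108*(120 + 1) = 108*121 = 13068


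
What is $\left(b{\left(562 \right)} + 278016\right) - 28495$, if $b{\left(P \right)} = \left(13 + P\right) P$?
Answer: $572671$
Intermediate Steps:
$b{\left(P \right)} = P \left(13 + P\right)$
$\left(b{\left(562 \right)} + 278016\right) - 28495 = \left(562 \left(13 + 562\right) + 278016\right) - 28495 = \left(562 \cdot 575 + 278016\right) - 28495 = \left(323150 + 278016\right) - 28495 = 601166 - 28495 = 572671$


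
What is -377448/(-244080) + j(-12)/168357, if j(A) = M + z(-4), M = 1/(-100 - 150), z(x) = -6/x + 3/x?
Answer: 44129302097/28536511500 ≈ 1.5464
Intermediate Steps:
z(x) = -3/x
M = -1/250 (M = 1/(-250) = -1/250 ≈ -0.0040000)
j(A) = 373/500 (j(A) = -1/250 - 3/(-4) = -1/250 - 3*(-1/4) = -1/250 + 3/4 = 373/500)
-377448/(-244080) + j(-12)/168357 = -377448/(-244080) + (373/500)/168357 = -377448*(-1/244080) + (373/500)*(1/168357) = 15727/10170 + 373/84178500 = 44129302097/28536511500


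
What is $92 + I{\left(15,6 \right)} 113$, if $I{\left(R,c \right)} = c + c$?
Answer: $1448$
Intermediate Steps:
$I{\left(R,c \right)} = 2 c$
$92 + I{\left(15,6 \right)} 113 = 92 + 2 \cdot 6 \cdot 113 = 92 + 12 \cdot 113 = 92 + 1356 = 1448$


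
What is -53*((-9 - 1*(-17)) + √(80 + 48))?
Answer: -424 - 424*√2 ≈ -1023.6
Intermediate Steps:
-53*((-9 - 1*(-17)) + √(80 + 48)) = -53*((-9 + 17) + √128) = -53*(8 + 8*√2) = -424 - 424*√2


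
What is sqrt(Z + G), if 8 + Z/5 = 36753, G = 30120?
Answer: sqrt(213845) ≈ 462.43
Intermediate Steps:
Z = 183725 (Z = -40 + 5*36753 = -40 + 183765 = 183725)
sqrt(Z + G) = sqrt(183725 + 30120) = sqrt(213845)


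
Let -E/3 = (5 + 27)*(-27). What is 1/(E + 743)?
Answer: 1/3335 ≈ 0.00029985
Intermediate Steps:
E = 2592 (E = -3*(5 + 27)*(-27) = -96*(-27) = -3*(-864) = 2592)
1/(E + 743) = 1/(2592 + 743) = 1/3335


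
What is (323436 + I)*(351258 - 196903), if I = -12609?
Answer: 47977701585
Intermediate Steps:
(323436 + I)*(351258 - 196903) = (323436 - 12609)*(351258 - 196903) = 310827*154355 = 47977701585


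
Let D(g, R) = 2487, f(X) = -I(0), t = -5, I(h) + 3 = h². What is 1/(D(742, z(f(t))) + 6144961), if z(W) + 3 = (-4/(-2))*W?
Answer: 1/6147448 ≈ 1.6267e-7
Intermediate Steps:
I(h) = -3 + h²
f(X) = 3 (f(X) = -(-3 + 0²) = -(-3 + 0) = -1*(-3) = 3)
z(W) = -3 + 2*W (z(W) = -3 + (-4/(-2))*W = -3 + (-4*(-½))*W = -3 + 2*W)
1/(D(742, z(f(t))) + 6144961) = 1/(2487 + 6144961) = 1/6147448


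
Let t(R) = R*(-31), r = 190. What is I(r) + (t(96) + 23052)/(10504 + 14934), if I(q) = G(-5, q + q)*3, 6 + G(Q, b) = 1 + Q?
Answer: -53076/1817 ≈ -29.211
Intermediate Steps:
G(Q, b) = -5 + Q (G(Q, b) = -6 + (1 + Q) = -5 + Q)
t(R) = -31*R
I(q) = -30 (I(q) = (-5 - 5)*3 = -10*3 = -30)
I(r) + (t(96) + 23052)/(10504 + 14934) = -30 + (-31*96 + 23052)/(10504 + 14934) = -30 + (-2976 + 23052)/25438 = -30 + 20076*(1/25438) = -30 + 1434/1817 = -53076/1817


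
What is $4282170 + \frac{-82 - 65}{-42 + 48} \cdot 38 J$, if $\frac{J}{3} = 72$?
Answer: $4081074$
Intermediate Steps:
$J = 216$ ($J = 3 \cdot 72 = 216$)
$4282170 + \frac{-82 - 65}{-42 + 48} \cdot 38 J = 4282170 + \frac{-82 - 65}{-42 + 48} \cdot 38 \cdot 216 = 4282170 + - \frac{147}{6} \cdot 38 \cdot 216 = 4282170 + \left(-147\right) \frac{1}{6} \cdot 38 \cdot 216 = 4282170 + \left(- \frac{49}{2}\right) 38 \cdot 216 = 4282170 - 201096 = 4081074$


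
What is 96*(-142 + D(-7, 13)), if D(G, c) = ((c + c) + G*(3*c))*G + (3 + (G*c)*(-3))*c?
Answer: 496800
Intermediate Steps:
D(G, c) = G*(2*c + 3*G*c) + c*(3 - 3*G*c) (D(G, c) = (2*c + 3*G*c)*G + (3 - 3*G*c)*c = G*(2*c + 3*G*c) + c*(3 - 3*G*c))
96*(-142 + D(-7, 13)) = 96*(-142 + 13*(3 + 2*(-7) + 3*(-7)² - 3*(-7)*13)) = 96*(-142 + 13*(3 - 14 + 3*49 + 273)) = 96*(-142 + 13*(3 - 14 + 147 + 273)) = 96*(-142 + 13*409) = 96*(-142 + 5317) = 96*5175 = 496800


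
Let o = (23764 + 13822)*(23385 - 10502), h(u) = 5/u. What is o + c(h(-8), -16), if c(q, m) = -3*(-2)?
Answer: 484220444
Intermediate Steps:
o = 484220438 (o = 37586*12883 = 484220438)
c(q, m) = 6
o + c(h(-8), -16) = 484220438 + 6 = 484220444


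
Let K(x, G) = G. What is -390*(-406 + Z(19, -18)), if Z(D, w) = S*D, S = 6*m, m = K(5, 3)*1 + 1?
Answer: -19500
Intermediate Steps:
m = 4 (m = 3*1 + 1 = 3 + 1 = 4)
S = 24 (S = 6*4 = 24)
Z(D, w) = 24*D
-390*(-406 + Z(19, -18)) = -390*(-406 + 24*19) = -390*(-406 + 456) = -390*50 = -19500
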